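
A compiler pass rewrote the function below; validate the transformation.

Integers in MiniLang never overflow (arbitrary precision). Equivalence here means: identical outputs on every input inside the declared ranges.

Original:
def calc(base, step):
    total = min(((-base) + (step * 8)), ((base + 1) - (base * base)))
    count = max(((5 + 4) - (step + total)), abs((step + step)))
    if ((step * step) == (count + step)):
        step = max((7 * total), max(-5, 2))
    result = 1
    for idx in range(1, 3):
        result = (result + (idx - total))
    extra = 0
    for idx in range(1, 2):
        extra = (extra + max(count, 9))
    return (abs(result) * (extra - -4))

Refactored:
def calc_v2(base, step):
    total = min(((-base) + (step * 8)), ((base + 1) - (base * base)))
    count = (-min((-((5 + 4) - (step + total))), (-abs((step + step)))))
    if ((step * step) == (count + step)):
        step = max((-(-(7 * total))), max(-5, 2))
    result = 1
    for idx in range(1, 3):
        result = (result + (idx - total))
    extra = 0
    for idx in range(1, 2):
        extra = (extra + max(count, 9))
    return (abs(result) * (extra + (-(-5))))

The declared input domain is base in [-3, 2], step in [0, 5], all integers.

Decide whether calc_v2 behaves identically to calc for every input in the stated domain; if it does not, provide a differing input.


Not equivalent: base=-3, step=0 separates them (624 vs 650).
calc: total := -11 | count := 20 | ((step * step) == (count + step)): false | result := 1 | iter idx=1: | result := 13 | iter idx=2: | result := 26 | extra := 0 | iter idx=1: | extra := 20 | result 624
calc_v2: total := -11 | count := 20 | ((step * step) == (count + step)): false | result := 1 | iter idx=1: | result := 13 | iter idx=2: | result := 26 | extra := 0 | iter idx=1: | extra := 20 | result 650
verdict: not equivalent; witness: base=-3, step=0


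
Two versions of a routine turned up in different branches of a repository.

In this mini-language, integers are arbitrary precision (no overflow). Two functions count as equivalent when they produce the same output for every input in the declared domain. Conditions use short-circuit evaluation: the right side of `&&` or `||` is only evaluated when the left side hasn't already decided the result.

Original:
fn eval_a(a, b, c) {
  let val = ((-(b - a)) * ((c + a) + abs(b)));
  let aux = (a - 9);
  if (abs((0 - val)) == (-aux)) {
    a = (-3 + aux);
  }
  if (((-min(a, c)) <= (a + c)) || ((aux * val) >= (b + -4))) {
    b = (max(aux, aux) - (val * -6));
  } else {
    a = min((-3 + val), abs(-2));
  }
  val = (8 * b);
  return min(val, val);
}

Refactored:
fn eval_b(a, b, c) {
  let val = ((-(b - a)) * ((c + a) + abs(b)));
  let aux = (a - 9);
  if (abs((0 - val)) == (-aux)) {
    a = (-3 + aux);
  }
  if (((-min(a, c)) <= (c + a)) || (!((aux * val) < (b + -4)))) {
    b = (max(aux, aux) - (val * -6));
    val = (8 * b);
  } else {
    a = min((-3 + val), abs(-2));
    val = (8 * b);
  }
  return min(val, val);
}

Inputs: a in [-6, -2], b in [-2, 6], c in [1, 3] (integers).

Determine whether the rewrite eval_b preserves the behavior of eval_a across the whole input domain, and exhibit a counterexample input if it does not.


Reading the diff, among the changes: statement counts differ, constant usage differs, comparison usage differs, boolean connective usage differs, arithmetic usage differs.
Spot check at a=-5, b=6, c=2 — eval_a: val := -33 | aux := -14 | (abs((0 - val)) == (-aux)): false | (((-min(a, c)) <= (a + c)) || ((aux * val) >= (b + -4))): true | b := -212 | val := -1696 | result -1696. eval_b: val := -33 | aux := -14 | (abs((0 - val)) == (-aux)): false | (((-min(a, c)) <= (c + a)) || (!((aux * val) < (b + -4)))): true | b := -212 | val := -1696 | result -1696. Both give -1696.
Sweeping the whole domain (135 inputs) finds no disagreement.
verdict: equivalent


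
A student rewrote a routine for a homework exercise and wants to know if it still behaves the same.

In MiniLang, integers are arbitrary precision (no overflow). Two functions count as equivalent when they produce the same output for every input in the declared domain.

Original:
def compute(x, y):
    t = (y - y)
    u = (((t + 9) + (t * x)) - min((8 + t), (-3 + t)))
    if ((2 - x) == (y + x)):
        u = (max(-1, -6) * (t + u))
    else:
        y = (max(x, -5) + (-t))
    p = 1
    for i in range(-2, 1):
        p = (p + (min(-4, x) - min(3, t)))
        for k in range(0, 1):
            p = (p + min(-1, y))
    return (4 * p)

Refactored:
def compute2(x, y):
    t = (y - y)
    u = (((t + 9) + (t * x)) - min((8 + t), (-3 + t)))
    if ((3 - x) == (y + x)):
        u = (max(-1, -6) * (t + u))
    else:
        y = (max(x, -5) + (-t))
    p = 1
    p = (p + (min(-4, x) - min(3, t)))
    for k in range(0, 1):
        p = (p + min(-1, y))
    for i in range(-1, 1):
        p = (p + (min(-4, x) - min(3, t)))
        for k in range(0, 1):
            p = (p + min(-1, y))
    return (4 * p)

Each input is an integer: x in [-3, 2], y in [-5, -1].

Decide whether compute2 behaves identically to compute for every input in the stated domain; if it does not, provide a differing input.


At x=2, y=-2: compute gives -68, compute2 gives -56.
verdict: not equivalent; witness: x=2, y=-2


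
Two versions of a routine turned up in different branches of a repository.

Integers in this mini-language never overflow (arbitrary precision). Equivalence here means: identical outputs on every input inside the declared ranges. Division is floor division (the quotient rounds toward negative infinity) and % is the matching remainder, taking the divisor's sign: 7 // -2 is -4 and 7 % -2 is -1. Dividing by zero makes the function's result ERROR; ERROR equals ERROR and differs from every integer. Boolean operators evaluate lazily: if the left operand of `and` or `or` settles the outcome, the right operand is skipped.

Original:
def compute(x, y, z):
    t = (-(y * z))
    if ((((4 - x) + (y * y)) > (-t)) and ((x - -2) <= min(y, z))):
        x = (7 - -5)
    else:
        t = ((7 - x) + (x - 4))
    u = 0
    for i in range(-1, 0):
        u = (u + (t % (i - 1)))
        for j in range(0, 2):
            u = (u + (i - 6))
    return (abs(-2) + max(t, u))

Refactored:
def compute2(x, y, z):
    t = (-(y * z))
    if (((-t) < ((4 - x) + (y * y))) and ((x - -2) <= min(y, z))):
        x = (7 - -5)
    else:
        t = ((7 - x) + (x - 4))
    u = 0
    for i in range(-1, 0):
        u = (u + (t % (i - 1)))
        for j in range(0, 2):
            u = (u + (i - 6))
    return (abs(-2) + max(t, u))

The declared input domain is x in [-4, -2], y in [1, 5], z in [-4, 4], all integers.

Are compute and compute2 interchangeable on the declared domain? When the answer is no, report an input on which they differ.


The two are interchangeable: comparison usage differs, and every declared input agrees.
Spot check at x=-2, y=3, z=2 — compute: t=-6, then ((((4 - x) + (y * y)) > (-t)) and ((x - -2) <= min(y, z))) is true, then x=12, then u=0, then (i=-1), then u=0, then (j=0), then u=-7, then (j=1), then u=-14, then returns -4. compute2: t=-6, then (((-t) < ((4 - x) + (y * y))) and ((x - -2) <= min(y, z))) is true, then x=12, then u=0, then (i=-1), then u=0, then (j=0), then u=-7, then (j=1), then u=-14, then returns -4. Both give -4.
Checked all 135 inputs in the declared domain: the outputs agree on every one.
verdict: equivalent


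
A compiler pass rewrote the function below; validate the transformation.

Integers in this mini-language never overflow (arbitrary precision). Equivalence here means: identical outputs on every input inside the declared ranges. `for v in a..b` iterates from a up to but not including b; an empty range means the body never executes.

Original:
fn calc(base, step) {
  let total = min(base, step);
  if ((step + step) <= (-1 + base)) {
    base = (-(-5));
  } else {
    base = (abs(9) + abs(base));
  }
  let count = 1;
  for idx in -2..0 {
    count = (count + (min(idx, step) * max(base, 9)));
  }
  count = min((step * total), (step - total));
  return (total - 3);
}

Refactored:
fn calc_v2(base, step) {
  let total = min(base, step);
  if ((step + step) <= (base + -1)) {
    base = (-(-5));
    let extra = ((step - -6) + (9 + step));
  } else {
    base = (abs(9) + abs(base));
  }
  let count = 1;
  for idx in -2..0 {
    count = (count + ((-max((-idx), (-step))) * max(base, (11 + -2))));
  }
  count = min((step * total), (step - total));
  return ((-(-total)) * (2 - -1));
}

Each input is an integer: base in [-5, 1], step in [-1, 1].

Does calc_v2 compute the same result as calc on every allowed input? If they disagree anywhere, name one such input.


Not equivalent: base=-5, step=-1 separates them (-8 vs -15).
calc: total := -5 | ((step + step) <= (-1 + base)): false | base := 14 | count := 1 | iter idx=-2: | count := -27 | iter idx=-1: | count := -41 | count := 4 | result -8
calc_v2: total := -5 | ((step + step) <= (base + -1)): false | base := 14 | count := 1 | iter idx=-2: | count := -27 | iter idx=-1: | count := -41 | count := 4 | result -15
verdict: not equivalent; witness: base=-5, step=-1


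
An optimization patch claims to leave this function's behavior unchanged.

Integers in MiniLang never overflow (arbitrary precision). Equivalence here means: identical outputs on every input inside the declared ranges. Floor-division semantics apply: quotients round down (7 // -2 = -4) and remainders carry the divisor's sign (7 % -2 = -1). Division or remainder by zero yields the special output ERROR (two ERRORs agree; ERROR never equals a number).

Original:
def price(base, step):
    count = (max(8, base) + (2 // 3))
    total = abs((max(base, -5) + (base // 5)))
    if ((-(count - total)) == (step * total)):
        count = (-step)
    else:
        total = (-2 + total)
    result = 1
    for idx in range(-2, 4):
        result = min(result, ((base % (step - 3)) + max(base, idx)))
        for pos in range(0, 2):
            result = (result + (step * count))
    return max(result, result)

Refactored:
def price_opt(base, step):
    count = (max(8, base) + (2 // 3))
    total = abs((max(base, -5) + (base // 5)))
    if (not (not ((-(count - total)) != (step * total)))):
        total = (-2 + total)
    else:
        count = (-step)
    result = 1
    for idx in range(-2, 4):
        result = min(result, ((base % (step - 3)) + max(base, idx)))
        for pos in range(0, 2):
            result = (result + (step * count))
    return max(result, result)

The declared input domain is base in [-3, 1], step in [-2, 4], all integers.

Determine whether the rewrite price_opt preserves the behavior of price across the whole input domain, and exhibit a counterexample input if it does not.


Reading the diff, among the changes: boolean connective usage differs, comparison usage differs.
One worked example (base=-1, step=1) — price: count := 8 | total := 2 | ((-(count - total)) == (step * total)): false | total := 0 | result := 1 | iter idx=-2: | result := -2 | iter pos=0: | result := 6 | iter pos=1: | result := 14 | iter idx=-1: | result := -2 | iter pos=0: | result := 6 | iter pos=1: | result := 14 | iter idx=0: | result := -1 | iter pos=0: | result := 7 | iter pos=1: | result := 15 | iter idx=1: | result := 0 | iter pos=0: | result := 8 | iter pos=1: | result := 16 | iter idx=2: | result := 1 | iter pos=0: | result := 9 | iter pos=1: | result := 17 | iter idx=3: | result := 2 | iter pos=0: | result := 10 | iter pos=1: | result := 18 | result 18; price_opt: count := 8 | total := 2 | (not (not ((-(count - total)) != (step * total)))): true | total := 0 | result := 1 | iter idx=-2: | result := -2 | iter pos=0: | result := 6 | iter pos=1: | result := 14 | iter idx=-1: | result := -2 | iter pos=0: | result := 6 | iter pos=1: | result := 14 | iter idx=0: | result := -1 | iter pos=0: | result := 7 | iter pos=1: | result := 15 | iter idx=1: | result := 0 | iter pos=0: | result := 8 | iter pos=1: | result := 16 | iter idx=2: | result := 1 | iter pos=0: | result := 9 | iter pos=1: | result := 17 | iter idx=3: | result := 2 | iter pos=0: | result := 10 | iter pos=1: | result := 18 | result 18; agreement on 18.
Across all 35 domain points the two functions coincide.
verdict: equivalent


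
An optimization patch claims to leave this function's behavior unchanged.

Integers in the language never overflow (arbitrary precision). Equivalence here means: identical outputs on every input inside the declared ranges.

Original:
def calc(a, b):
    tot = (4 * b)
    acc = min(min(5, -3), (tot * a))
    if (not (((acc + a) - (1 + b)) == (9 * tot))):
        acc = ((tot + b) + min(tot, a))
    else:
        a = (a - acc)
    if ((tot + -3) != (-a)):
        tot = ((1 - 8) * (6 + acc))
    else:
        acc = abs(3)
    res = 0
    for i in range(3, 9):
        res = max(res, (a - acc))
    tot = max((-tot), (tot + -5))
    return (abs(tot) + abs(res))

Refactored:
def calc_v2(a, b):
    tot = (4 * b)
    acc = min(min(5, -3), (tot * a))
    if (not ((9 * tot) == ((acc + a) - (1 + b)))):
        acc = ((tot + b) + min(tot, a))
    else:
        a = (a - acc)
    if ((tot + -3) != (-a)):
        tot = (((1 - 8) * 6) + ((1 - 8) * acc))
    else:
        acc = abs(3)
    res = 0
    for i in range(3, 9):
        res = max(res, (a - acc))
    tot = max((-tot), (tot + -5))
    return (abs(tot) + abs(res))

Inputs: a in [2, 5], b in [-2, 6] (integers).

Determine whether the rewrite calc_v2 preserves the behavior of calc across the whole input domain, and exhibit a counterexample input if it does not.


Although constant usage differs, plus arithmetic usage differs, 36/36 inputs agree.
verdict: equivalent


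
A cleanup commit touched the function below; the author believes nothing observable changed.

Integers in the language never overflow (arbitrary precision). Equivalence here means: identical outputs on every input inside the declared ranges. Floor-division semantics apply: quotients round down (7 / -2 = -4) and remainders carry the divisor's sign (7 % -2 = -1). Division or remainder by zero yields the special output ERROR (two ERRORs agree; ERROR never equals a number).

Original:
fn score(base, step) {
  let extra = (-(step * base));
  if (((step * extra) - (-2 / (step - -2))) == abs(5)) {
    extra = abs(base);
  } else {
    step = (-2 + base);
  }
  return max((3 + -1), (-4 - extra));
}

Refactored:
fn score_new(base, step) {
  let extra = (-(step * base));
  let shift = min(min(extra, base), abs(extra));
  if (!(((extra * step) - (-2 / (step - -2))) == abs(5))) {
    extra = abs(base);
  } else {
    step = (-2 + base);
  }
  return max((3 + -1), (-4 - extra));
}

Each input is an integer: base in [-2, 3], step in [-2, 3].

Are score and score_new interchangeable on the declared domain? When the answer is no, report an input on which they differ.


Not equivalent: base=3, step=3 separates them (5 vs 2).
score: extra = -9; (((step * extra) - (-2 / (step - -2))) == abs(5)) -> false; step = 1; return 5
score_new: extra = -9; shift = -9; (!(((extra * step) - (-2 / (step - -2))) == abs(5))) -> true; extra = 3; return 2
verdict: not equivalent; witness: base=3, step=3


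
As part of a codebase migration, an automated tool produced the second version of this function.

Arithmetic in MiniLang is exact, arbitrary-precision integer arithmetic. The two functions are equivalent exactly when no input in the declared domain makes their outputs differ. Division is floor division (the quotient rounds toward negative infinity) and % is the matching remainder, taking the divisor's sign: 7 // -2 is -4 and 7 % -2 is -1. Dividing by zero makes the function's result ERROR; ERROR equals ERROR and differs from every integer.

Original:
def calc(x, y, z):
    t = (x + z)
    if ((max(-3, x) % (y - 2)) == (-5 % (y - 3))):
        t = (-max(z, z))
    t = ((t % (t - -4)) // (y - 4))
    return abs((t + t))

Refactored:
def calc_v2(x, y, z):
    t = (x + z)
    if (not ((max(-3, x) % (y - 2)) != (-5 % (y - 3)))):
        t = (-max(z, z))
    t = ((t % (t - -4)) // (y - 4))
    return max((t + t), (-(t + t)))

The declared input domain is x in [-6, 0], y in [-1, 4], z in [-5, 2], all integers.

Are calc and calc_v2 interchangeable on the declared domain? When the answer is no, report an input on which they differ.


Although min/max/abs usage differs; and arithmetic usage differs; and boolean connective usage differs; and comparison usage differs, 336/336 inputs agree.
verdict: equivalent


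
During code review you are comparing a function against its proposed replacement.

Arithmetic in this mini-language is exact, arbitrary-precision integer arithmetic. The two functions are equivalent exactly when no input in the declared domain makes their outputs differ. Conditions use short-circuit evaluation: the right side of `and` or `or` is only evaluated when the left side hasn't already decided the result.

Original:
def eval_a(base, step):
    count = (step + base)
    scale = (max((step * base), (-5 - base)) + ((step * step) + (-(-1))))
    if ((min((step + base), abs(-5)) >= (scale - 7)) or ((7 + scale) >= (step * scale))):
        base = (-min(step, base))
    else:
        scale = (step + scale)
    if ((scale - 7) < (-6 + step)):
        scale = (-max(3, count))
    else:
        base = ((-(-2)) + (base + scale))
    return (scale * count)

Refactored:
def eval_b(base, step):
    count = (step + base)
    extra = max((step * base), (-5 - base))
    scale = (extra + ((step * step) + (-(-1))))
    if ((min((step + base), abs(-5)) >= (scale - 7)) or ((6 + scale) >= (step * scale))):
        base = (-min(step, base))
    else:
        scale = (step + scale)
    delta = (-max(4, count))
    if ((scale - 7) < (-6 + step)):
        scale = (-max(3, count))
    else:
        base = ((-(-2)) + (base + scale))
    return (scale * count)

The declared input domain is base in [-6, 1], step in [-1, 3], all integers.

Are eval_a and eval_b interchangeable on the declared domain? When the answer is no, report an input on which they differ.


The suspicious edit (`7` became `6`) never changes the result for any input inside the declared domain.
Tracing base=-6, step=2: eval_a: count = -4; scale = 6; ((min((step + base), abs(-5)) >= (scale - 7)) or ((7 + scale) >= (step * scale))) -> true; base = 6; ((scale - 7) < (-6 + step)) -> false; base = 14; return -24 | eval_b: count = -4; extra = 1; scale = 6; ((min((step + base), abs(-5)) >= (scale - 7)) or ((6 + scale) >= (step * scale))) -> true; base = 6; delta = -4; ((scale - 7) < (-6 + step)) -> false; base = 14; return -24 — matching result -24.
Sweeping the whole domain (40 inputs) finds no disagreement.
verdict: equivalent


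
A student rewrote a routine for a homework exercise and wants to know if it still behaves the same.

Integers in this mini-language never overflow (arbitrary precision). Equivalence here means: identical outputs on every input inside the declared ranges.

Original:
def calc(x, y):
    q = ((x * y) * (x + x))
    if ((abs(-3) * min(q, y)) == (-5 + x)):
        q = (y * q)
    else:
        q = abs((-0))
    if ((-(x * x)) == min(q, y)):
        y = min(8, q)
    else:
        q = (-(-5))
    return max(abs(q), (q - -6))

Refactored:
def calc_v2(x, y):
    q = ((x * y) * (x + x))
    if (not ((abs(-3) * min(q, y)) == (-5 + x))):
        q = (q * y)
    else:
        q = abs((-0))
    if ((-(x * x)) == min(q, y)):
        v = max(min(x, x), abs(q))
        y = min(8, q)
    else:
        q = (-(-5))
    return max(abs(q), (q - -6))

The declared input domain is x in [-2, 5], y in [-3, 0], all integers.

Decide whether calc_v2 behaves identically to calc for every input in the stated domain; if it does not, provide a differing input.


The rewrite breaks on x=-1, y=-1, where the results are 8 and 6.
calc: q := -2 | ((abs(-3) * min(q, y)) == (-5 + x)): true | q := 2 | ((-(x * x)) == min(q, y)): true | y := 2 | result 8
calc_v2: q := -2 | (not ((abs(-3) * min(q, y)) == (-5 + x))): false | q := 0 | ((-(x * x)) == min(q, y)): true | v := 0 | y := 0 | result 6
verdict: not equivalent; witness: x=-1, y=-1


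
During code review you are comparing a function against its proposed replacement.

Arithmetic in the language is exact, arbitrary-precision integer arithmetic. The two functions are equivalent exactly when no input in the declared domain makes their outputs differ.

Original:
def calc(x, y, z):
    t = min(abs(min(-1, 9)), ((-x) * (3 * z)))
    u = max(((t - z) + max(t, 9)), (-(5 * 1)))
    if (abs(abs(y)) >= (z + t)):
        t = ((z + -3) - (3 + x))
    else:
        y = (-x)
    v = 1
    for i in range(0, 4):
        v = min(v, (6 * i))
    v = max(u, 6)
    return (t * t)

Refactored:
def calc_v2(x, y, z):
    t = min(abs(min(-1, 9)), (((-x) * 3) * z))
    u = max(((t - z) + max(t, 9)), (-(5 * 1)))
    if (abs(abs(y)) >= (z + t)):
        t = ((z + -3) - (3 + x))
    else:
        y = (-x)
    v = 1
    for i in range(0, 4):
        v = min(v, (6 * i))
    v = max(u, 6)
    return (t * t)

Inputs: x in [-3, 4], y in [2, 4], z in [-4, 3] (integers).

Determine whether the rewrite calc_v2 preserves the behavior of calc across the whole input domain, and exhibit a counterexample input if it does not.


Behavior is preserved: although same computation, different form, the outputs never diverge.
As a probe, take x=-2, y=3, z=0: calc runs t becomes 0; next u becomes 9; next (abs(abs(y)) >= (z + t)) evaluates to true; next t becomes -4; next v becomes 1; next at i=0:; next v becomes 0; next at i=1:; next v becomes 0; next at i=2:; next v becomes 0; next at i=3:; next v becomes 0; next v becomes 9; next final value 16; calc_v2 runs t becomes 0; next u becomes 9; next (abs(abs(y)) >= (z + t)) evaluates to true; next t becomes -4; next v becomes 1; next at i=0:; next v becomes 0; next at i=1:; next v becomes 0; next at i=2:; next v becomes 0; next at i=3:; next v becomes 0; next v becomes 9; next final value 16; both end at 16.
An exhaustive pass over the 192 declared inputs shows identical outputs.
verdict: equivalent


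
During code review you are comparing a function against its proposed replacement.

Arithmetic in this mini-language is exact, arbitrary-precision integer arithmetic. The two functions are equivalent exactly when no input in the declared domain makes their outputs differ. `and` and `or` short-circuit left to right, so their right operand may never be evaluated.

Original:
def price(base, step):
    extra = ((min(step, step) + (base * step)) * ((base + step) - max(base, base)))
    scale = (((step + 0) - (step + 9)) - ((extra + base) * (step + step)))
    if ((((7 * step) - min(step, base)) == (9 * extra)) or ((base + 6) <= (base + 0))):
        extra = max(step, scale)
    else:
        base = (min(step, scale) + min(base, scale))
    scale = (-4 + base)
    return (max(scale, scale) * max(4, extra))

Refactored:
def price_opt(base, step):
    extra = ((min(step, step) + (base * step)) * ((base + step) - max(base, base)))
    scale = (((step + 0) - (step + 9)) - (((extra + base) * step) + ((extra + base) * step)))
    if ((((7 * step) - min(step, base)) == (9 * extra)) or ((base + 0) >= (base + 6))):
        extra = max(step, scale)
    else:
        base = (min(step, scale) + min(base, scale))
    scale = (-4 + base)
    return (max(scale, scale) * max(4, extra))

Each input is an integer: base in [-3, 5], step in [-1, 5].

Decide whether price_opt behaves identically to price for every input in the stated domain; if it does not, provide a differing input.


Reading the diff, among the changes: arithmetic usage differs; comparison usage differs.
Tracing base=3, step=-1: price: extra=4, then scale=5, then ((((7 * step) - min(step, base)) == (9 * extra)) or ((base + 6) <= (base + 0))) is false, then base=2, then scale=-2, then returns -8 | price_opt: extra=4, then scale=5, then ((((7 * step) - min(step, base)) == (9 * extra)) or ((base + 0) >= (base + 6))) is false, then base=2, then scale=-2, then returns -8 — matching result -8.
Across all 63 domain points the two functions coincide.
verdict: equivalent


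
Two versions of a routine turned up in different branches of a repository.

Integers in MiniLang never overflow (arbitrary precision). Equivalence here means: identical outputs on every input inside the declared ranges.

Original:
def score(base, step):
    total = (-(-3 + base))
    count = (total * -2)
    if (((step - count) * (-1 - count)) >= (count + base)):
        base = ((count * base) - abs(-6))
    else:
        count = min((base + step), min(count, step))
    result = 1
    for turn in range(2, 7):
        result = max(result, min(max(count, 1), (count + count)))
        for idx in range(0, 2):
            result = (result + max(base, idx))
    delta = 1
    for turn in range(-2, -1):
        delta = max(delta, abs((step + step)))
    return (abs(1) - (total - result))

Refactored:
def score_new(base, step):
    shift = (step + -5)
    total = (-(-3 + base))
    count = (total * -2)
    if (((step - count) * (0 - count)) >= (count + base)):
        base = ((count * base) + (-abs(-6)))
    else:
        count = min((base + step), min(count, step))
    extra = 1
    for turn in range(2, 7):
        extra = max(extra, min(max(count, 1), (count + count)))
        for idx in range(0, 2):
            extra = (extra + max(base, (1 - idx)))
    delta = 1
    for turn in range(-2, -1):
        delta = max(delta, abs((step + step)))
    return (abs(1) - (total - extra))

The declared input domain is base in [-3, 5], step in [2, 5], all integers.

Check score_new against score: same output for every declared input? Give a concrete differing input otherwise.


Try base=5, step=2.
score: total = -2; count = 4; (((step - count) * (-1 - count)) >= (count + base)) -> true; base = 14; result = 1; [turn=2]; result = 4; [idx=0]; result = 18; [idx=1]; result = 32; [turn=3]; result = 32; [idx=0]; result = 46; [idx=1]; result = 60; [turn=4]; result = 60; [idx=0]; result = 74; [idx=1]; result = 88; [turn=5]; result = 88; [idx=0]; result = 102; [idx=1]; result = 116; [turn=6]; result = 116; [idx=0]; result = 130; [idx=1]; result = 144; delta = 1; [turn=-2]; delta = 4; return 147
score_new: shift = -3; total = -2; count = 4; (((step - count) * (0 - count)) >= (count + base)) -> false; count = 2; extra = 1; [turn=2]; extra = 2; [idx=0]; extra = 7; [idx=1]; extra = 12; [turn=3]; extra = 12; [idx=0]; extra = 17; [idx=1]; extra = 22; [turn=4]; extra = 22; [idx=0]; extra = 27; [idx=1]; extra = 32; [turn=5]; extra = 32; [idx=0]; extra = 37; [idx=1]; extra = 42; [turn=6]; extra = 42; [idx=0]; extra = 47; [idx=1]; extra = 52; delta = 1; [turn=-2]; delta = 4; return 55
147 != 55, so the rewrite changes behavior.
verdict: not equivalent; witness: base=5, step=2


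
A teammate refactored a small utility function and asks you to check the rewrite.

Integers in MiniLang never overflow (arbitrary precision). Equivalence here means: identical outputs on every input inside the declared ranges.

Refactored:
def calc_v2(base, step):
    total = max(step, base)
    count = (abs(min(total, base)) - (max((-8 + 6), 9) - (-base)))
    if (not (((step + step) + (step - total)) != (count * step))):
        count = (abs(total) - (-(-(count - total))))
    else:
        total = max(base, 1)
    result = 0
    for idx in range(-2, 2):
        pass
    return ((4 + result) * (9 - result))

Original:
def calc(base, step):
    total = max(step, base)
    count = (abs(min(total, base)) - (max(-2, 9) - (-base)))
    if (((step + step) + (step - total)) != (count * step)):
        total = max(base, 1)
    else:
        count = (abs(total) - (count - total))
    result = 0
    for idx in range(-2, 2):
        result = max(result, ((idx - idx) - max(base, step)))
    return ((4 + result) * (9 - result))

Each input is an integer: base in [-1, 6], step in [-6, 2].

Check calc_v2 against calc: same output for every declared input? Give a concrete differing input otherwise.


The rewrite breaks on base=-1, step=-6, where the results are 40 and 36.
calc: total becomes -1; next count becomes -7; next (((step + step) + (step - total)) != (count * step)) evaluates to true; next total becomes 1; next result becomes 0; next at idx=-2:; next result becomes 1; next at idx=-1:; next result becomes 1; next at idx=0:; next result becomes 1; next at idx=1:; next result becomes 1; next final value 40
calc_v2: total becomes -1; next count becomes -7; next (not (((step + step) + (step - total)) != (count * step))) evaluates to false; next total becomes 1; next result becomes 0; next at idx=-2:; next at idx=-1:; next at idx=0:; next at idx=1:; next final value 36
verdict: not equivalent; witness: base=-1, step=-6


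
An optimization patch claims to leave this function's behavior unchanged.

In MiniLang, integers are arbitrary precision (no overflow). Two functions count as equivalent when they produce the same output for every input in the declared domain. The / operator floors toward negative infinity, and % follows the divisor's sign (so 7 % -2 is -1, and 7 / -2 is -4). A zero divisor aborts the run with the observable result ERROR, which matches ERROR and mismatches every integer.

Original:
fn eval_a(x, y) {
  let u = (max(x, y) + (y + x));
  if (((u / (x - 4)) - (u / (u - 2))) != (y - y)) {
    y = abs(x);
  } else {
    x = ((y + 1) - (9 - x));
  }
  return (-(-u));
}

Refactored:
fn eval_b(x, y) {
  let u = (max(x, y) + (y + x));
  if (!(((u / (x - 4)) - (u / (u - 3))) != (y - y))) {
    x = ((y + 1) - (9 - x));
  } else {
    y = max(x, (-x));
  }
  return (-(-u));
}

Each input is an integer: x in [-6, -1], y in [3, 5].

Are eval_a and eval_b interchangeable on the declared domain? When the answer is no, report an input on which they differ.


Consider the input x=-6, y=4.
eval_a: u := 2 | divide-by-zero, output ERROR
eval_b: u := 2 | (!(((u / (x - 4)) - (u / (u - 3))) != (y - y))): false | y := 6 | result 2
ERROR and 2 differ, so these are not the same function on this domain.
verdict: not equivalent; witness: x=-6, y=4


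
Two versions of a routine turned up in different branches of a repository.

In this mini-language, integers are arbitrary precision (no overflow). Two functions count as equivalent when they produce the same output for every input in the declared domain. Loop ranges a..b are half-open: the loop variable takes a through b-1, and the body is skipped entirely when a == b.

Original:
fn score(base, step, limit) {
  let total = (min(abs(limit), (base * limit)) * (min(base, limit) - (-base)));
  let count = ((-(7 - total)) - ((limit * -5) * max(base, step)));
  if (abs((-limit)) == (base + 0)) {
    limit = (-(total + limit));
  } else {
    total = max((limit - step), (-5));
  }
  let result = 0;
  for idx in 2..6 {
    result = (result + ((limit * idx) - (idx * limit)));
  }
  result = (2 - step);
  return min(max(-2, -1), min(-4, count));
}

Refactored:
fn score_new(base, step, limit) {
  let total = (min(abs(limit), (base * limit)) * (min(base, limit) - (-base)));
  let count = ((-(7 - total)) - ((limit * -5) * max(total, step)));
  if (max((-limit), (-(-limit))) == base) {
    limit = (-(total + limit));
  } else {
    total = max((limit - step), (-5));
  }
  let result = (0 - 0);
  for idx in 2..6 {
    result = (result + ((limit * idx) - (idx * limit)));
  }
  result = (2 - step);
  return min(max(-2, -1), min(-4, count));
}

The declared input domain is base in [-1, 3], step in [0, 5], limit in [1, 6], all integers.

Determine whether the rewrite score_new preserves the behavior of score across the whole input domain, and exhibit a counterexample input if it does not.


There is a counterexample at base=-1, step=0, limit=1: -5 on one side, -4 on the other.
score: total=2, then count=-5, then (abs((-limit)) == (base + 0)) is false, then total=1, then result=0, then (idx=2), then result=0, then (idx=3), then result=0, then (idx=4), then result=0, then (idx=5), then result=0, then result=2, then returns -5
score_new: total=2, then count=5, then (max((-limit), (-(-limit))) == base) is false, then total=1, then result=0, then (idx=2), then result=0, then (idx=3), then result=0, then (idx=4), then result=0, then (idx=5), then result=0, then result=2, then returns -4
verdict: not equivalent; witness: base=-1, step=0, limit=1


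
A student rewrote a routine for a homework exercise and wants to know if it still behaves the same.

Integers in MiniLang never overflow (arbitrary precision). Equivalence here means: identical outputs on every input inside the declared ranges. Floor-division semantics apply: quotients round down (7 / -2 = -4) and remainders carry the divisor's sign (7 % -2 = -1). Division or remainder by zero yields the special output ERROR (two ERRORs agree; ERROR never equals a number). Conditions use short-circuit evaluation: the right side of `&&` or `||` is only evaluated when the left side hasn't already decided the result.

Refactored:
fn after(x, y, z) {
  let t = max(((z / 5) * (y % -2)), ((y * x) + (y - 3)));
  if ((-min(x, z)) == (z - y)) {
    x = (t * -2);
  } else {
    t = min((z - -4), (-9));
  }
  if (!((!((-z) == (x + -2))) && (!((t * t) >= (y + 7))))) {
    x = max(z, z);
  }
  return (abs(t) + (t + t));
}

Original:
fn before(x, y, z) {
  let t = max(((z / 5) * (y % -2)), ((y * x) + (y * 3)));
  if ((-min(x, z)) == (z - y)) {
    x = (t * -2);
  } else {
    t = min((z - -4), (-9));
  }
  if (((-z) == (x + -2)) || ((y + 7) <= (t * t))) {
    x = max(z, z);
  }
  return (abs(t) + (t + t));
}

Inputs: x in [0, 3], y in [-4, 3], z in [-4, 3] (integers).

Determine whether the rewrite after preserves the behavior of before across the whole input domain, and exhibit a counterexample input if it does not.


At x=0, y=1, z=1: before gives 9, after gives 0.
verdict: not equivalent; witness: x=0, y=1, z=1


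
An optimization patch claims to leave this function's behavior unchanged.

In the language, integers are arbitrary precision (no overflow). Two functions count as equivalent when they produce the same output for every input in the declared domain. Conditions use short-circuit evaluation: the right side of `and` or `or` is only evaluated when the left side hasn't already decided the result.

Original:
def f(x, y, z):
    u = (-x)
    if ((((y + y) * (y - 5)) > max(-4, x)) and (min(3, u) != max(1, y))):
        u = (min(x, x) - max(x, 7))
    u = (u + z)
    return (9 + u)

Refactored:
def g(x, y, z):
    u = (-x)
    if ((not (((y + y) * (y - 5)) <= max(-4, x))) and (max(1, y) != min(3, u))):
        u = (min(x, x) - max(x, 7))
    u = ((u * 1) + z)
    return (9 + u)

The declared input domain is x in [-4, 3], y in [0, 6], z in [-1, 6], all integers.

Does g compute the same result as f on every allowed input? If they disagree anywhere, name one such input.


Behavior is preserved: although constant usage differs; also comparison usage differs; also boolean connective usage differs; also arithmetic usage differs, the outputs never diverge.
As a probe, take x=-2, y=4, z=5: f runs u = 2; ((((y + y) * (y - 5)) > max(-4, x)) and (min(3, u) != max(1, y))) -> false; u = 7; return 16; g runs u = 2; ((not (((y + y) * (y - 5)) <= max(-4, x))) and (max(1, y) != min(3, u))) -> false; u = 7; return 16; both end at 16.
Checked all 448 inputs in the declared domain: the outputs agree on every one.
verdict: equivalent


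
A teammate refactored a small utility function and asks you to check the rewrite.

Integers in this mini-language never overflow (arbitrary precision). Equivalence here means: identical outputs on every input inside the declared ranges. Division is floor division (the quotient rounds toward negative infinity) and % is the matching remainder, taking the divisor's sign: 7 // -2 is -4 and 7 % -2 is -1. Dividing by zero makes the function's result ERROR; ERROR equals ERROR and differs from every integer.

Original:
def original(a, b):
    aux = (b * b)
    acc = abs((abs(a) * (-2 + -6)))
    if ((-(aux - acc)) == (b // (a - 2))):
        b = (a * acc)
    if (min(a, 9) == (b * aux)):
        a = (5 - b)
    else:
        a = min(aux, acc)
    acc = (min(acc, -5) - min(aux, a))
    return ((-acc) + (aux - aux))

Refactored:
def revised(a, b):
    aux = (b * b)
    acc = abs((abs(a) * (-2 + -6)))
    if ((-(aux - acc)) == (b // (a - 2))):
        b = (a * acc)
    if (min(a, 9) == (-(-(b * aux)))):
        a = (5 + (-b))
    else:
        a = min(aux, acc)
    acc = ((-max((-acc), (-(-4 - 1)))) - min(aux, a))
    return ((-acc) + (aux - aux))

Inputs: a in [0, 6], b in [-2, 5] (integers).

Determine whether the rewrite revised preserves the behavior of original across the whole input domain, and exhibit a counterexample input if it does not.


This is a faithful refactor — constant usage differs; also arithmetic usage differs; also min/max/abs usage differs, but the computed results match everywhere.
One worked example (a=0, b=2) — original: aux := 4 | acc := 0 | ((-(aux - acc)) == (b // (a - 2))): false | (min(a, 9) == (b * aux)): false | a := 0 | acc := -5 | result 5; revised: aux := 4 | acc := 0 | ((-(aux - acc)) == (b // (a - 2))): false | (min(a, 9) == (-(-(b * aux)))): false | a := 0 | acc := -5 | result 5; agreement on 5.
Across all 56 domain points the two functions coincide.
verdict: equivalent


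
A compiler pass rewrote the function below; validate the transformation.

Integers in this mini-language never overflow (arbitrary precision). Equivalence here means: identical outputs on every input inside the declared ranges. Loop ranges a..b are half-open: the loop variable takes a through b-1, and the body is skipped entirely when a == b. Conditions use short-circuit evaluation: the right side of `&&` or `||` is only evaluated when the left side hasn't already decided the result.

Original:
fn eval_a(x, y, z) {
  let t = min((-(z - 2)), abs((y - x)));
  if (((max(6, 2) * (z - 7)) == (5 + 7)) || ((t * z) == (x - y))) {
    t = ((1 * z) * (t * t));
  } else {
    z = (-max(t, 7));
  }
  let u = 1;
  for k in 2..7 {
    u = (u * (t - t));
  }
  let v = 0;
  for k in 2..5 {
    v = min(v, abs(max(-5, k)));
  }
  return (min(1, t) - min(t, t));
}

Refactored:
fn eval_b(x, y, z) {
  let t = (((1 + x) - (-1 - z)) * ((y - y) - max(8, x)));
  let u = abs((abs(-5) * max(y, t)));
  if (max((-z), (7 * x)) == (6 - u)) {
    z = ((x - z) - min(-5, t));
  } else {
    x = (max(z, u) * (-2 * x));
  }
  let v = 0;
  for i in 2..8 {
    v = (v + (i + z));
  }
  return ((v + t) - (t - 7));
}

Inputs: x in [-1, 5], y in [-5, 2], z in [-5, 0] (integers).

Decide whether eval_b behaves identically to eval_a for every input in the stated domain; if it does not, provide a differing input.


At x=-1, y=-5, z=-5: eval_a gives -3, eval_b gives 4.
verdict: not equivalent; witness: x=-1, y=-5, z=-5


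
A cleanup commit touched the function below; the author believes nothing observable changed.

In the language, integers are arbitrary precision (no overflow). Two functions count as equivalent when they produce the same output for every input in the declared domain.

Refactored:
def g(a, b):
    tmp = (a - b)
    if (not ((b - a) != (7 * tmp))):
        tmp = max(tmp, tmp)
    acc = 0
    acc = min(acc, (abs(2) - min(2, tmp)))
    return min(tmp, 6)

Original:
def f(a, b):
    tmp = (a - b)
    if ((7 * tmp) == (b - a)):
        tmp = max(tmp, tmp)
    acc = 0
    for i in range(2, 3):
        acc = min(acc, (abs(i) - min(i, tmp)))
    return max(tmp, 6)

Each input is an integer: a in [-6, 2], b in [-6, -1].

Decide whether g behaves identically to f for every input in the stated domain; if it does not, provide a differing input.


a=-6, b=-6 yields 6 from f but 0 from g.
verdict: not equivalent; witness: a=-6, b=-6


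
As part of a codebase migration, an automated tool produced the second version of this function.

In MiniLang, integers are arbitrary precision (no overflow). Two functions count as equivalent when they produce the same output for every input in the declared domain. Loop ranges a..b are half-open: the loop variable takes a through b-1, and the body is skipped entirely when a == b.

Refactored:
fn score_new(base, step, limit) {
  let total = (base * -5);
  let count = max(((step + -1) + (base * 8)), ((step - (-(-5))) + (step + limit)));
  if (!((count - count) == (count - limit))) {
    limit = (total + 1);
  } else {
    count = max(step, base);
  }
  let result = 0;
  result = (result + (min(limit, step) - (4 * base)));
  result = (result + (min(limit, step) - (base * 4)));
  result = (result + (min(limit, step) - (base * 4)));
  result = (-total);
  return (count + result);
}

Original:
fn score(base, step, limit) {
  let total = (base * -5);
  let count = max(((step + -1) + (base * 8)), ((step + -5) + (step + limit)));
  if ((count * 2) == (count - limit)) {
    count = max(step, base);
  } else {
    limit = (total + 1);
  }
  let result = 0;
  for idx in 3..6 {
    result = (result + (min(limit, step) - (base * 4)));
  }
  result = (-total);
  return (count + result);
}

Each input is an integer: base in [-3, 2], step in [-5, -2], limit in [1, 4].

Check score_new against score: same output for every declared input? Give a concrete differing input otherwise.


There is a counterexample at base=0, step=-3, limit=4: 0 on one side, -4 on the other.
score: total becomes 0; next count becomes -4; next ((count * 2) == (count - limit)) evaluates to true; next count becomes 0; next result becomes 0; next at idx=3:; next result becomes -3; next at idx=4:; next result becomes -6; next at idx=5:; next result becomes -9; next result becomes 0; next final value 0
score_new: total becomes 0; next count becomes -4; next (!((count - count) == (count - limit))) evaluates to true; next limit becomes 1; next result becomes 0; next result becomes -3; next result becomes -6; next result becomes -9; next result becomes 0; next final value -4
verdict: not equivalent; witness: base=0, step=-3, limit=4
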